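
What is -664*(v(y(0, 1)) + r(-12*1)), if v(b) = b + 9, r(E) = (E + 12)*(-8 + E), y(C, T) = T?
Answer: -6640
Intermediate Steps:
r(E) = (-8 + E)*(12 + E) (r(E) = (12 + E)*(-8 + E) = (-8 + E)*(12 + E))
v(b) = 9 + b
-664*(v(y(0, 1)) + r(-12*1)) = -664*((9 + 1) + (-96 + (-12*1)² + 4*(-12*1))) = -664*(10 + (-96 + (-12)² + 4*(-12))) = -664*(10 + (-96 + 144 - 48)) = -664*(10 + 0) = -664*10 = -6640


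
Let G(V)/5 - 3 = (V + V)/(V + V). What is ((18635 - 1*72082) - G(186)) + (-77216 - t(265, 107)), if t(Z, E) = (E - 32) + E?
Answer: -130865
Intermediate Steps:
G(V) = 20 (G(V) = 15 + 5*((V + V)/(V + V)) = 15 + 5*((2*V)/((2*V))) = 15 + 5*((2*V)*(1/(2*V))) = 15 + 5*1 = 15 + 5 = 20)
t(Z, E) = -32 + 2*E (t(Z, E) = (-32 + E) + E = -32 + 2*E)
((18635 - 1*72082) - G(186)) + (-77216 - t(265, 107)) = ((18635 - 1*72082) - 1*20) + (-77216 - (-32 + 2*107)) = ((18635 - 72082) - 20) + (-77216 - (-32 + 214)) = (-53447 - 20) + (-77216 - 1*182) = -53467 + (-77216 - 182) = -53467 - 77398 = -130865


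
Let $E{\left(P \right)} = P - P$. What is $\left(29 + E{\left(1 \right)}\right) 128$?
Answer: $3712$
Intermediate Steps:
$E{\left(P \right)} = 0$
$\left(29 + E{\left(1 \right)}\right) 128 = \left(29 + 0\right) 128 = 29 \cdot 128 = 3712$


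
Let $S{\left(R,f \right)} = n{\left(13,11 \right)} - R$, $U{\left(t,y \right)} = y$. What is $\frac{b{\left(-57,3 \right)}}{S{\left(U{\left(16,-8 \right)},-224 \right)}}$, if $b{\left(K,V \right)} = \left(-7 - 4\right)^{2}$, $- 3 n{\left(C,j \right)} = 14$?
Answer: $\frac{363}{10} \approx 36.3$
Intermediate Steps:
$n{\left(C,j \right)} = - \frac{14}{3}$ ($n{\left(C,j \right)} = \left(- \frac{1}{3}\right) 14 = - \frac{14}{3}$)
$b{\left(K,V \right)} = 121$ ($b{\left(K,V \right)} = \left(-11\right)^{2} = 121$)
$S{\left(R,f \right)} = - \frac{14}{3} - R$
$\frac{b{\left(-57,3 \right)}}{S{\left(U{\left(16,-8 \right)},-224 \right)}} = \frac{121}{- \frac{14}{3} - -8} = \frac{121}{- \frac{14}{3} + 8} = \frac{121}{\frac{10}{3}} = 121 \cdot \frac{3}{10} = \frac{363}{10}$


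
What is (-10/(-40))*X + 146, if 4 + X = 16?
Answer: 149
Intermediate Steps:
X = 12 (X = -4 + 16 = 12)
(-10/(-40))*X + 146 = -10/(-40)*12 + 146 = -10*(-1/40)*12 + 146 = (1/4)*12 + 146 = 3 + 146 = 149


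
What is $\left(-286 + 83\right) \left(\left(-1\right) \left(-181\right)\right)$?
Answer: $-36743$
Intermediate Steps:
$\left(-286 + 83\right) \left(\left(-1\right) \left(-181\right)\right) = \left(-203\right) 181 = -36743$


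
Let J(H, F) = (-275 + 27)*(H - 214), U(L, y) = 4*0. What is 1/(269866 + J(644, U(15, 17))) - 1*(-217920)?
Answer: 35570209921/163226 ≈ 2.1792e+5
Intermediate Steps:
U(L, y) = 0
J(H, F) = 53072 - 248*H (J(H, F) = -248*(-214 + H) = 53072 - 248*H)
1/(269866 + J(644, U(15, 17))) - 1*(-217920) = 1/(269866 + (53072 - 248*644)) - 1*(-217920) = 1/(269866 + (53072 - 159712)) + 217920 = 1/(269866 - 106640) + 217920 = 1/163226 + 217920 = 35570209921/163226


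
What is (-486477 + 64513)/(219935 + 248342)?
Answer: -421964/468277 ≈ -0.90110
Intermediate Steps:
(-486477 + 64513)/(219935 + 248342) = -421964/468277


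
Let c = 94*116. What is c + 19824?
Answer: 30728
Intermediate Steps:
c = 10904
c + 19824 = 10904 + 19824 = 30728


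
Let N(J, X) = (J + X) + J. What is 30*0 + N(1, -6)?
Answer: -4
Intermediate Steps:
N(J, X) = X + 2*J
30*0 + N(1, -6) = 30*0 + (-6 + 2*1) = 0 + (-6 + 2) = 0 - 4 = -4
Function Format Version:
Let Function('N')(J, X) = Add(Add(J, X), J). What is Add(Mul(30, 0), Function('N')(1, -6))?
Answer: -4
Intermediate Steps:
Function('N')(J, X) = Add(X, Mul(2, J))
Add(Mul(30, 0), Function('N')(1, -6)) = Add(Mul(30, 0), Add(-6, Mul(2, 1))) = Add(0, Add(-6, 2)) = Add(0, -4) = -4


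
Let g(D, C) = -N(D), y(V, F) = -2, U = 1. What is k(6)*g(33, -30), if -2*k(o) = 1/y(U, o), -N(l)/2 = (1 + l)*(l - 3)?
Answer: 510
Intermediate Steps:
N(l) = -2*(1 + l)*(-3 + l) (N(l) = -2*(1 + l)*(l - 3) = -2*(1 + l)*(-3 + l))
k(o) = ¼ (k(o) = -½/(-2) = -½*(-½) = ¼)
g(D, C) = -6 - 4*D + 2*D² (g(D, C) = -(6 - 2*D² + 4*D) = -6 - 4*D + 2*D²)
k(6)*g(33, -30) = (-6 - 4*33 + 2*33²)/4 = (-6 - 132 + 2*1089)/4 = (-6 - 132 + 2178)/4 = (¼)*2040 = 510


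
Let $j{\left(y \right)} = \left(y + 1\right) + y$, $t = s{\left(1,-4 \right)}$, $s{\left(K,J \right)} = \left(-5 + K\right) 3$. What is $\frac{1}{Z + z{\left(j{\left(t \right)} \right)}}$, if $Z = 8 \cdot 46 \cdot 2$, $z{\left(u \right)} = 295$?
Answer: $\frac{1}{1031} \approx 0.00096993$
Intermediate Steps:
$s{\left(K,J \right)} = -15 + 3 K$
$t = -12$ ($t = -15 + 3 \cdot 1 = -15 + 3 = -12$)
$j{\left(y \right)} = 1 + 2 y$ ($j{\left(y \right)} = \left(1 + y\right) + y = 1 + 2 y$)
$Z = 736$ ($Z = 368 \cdot 2 = 736$)
$\frac{1}{Z + z{\left(j{\left(t \right)} \right)}} = \frac{1}{736 + 295} = \frac{1}{1031}$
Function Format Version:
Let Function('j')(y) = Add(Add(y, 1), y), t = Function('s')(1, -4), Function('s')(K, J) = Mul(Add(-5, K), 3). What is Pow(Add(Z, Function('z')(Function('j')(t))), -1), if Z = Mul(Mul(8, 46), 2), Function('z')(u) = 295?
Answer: Rational(1, 1031) ≈ 0.00096993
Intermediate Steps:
Function('s')(K, J) = Add(-15, Mul(3, K))
t = -12 (t = Add(-15, Mul(3, 1)) = Add(-15, 3) = -12)
Function('j')(y) = Add(1, Mul(2, y)) (Function('j')(y) = Add(Add(1, y), y) = Add(1, Mul(2, y)))
Z = 736 (Z = Mul(368, 2) = 736)
Pow(Add(Z, Function('z')(Function('j')(t))), -1) = Pow(Add(736, 295), -1) = Pow(1031, -1) = Rational(1, 1031)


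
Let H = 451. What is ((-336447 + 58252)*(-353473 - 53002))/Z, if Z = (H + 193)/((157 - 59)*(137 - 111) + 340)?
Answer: 81643263715250/161 ≈ 5.0710e+11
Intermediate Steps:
Z = 161/722 (Z = (451 + 193)/((157 - 59)*(137 - 111) + 340) = 644/(98*26 + 340) = 644/(2548 + 340) = 644/2888 = (1/2888)*644 = 161/722 ≈ 0.22299)
((-336447 + 58252)*(-353473 - 53002))/Z = ((-336447 + 58252)*(-353473 - 53002))/(161/722) = -278195*(-406475)*(722/161) = 113079312625*(722/161) = 81643263715250/161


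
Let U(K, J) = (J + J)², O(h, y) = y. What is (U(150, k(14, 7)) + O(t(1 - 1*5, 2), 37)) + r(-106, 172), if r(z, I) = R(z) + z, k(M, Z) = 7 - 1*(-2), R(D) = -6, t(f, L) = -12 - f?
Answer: 249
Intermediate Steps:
k(M, Z) = 9 (k(M, Z) = 7 + 2 = 9)
U(K, J) = 4*J² (U(K, J) = (2*J)² = 4*J²)
r(z, I) = -6 + z
(U(150, k(14, 7)) + O(t(1 - 1*5, 2), 37)) + r(-106, 172) = (4*9² + 37) + (-6 - 106) = (4*81 + 37) - 112 = (324 + 37) - 112 = 361 - 112 = 249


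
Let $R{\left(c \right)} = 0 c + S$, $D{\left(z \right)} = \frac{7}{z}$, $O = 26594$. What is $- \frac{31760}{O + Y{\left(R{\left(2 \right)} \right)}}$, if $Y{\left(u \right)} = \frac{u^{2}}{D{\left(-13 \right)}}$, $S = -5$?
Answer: $- \frac{222320}{185833} \approx -1.1963$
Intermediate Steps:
$R{\left(c \right)} = -5$ ($R{\left(c \right)} = 0 c - 5 = 0 - 5 = -5$)
$Y{\left(u \right)} = - \frac{13 u^{2}}{7}$ ($Y{\left(u \right)} = \frac{u^{2}}{7 \frac{1}{-13}} = \frac{u^{2}}{7 \left(- \frac{1}{13}\right)} = \frac{u^{2}}{- \frac{7}{13}} = u^{2} \left(- \frac{13}{7}\right) = - \frac{13 u^{2}}{7}$)
$- \frac{31760}{O + Y{\left(R{\left(2 \right)} \right)}} = - \frac{31760}{26594 - \frac{13 \left(-5\right)^{2}}{7}} = - \frac{31760}{26594 - \frac{325}{7}} = - \frac{31760}{\frac{185833}{7}} = \left(-31760\right) \frac{7}{185833} = - \frac{222320}{185833}$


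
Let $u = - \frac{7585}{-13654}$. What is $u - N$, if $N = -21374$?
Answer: $\frac{291848181}{13654} \approx 21375.0$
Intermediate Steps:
$u = \frac{7585}{13654}$ ($u = \left(-7585\right) \left(- \frac{1}{13654}\right) = \frac{7585}{13654} \approx 0.55552$)
$u - N = \frac{7585}{13654} - -21374 = \frac{7585}{13654} + 21374 = \frac{291848181}{13654}$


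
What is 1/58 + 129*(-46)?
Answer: -344171/58 ≈ -5934.0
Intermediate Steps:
1/58 + 129*(-46) = 1/58 - 5934 = -344171/58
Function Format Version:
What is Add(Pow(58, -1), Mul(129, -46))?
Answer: Rational(-344171, 58) ≈ -5934.0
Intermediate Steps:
Add(Pow(58, -1), Mul(129, -46)) = Add(Rational(1, 58), -5934) = Rational(-344171, 58)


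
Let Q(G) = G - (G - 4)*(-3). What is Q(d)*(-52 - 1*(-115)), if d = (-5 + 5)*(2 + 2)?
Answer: -756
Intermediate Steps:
d = 0 (d = 0*4 = 0)
Q(G) = -12 + 4*G (Q(G) = G - (-4 + G)*(-3) = G - (12 - 3*G) = G + (-12 + 3*G) = -12 + 4*G)
Q(d)*(-52 - 1*(-115)) = (-12 + 4*0)*(-52 - 1*(-115)) = (-12 + 0)*(-52 + 115) = -12*63 = -756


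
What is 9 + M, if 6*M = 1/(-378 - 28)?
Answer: 21923/2436 ≈ 8.9996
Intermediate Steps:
M = -1/2436 (M = 1/(6*(-378 - 28)) = (⅙)/(-406) = (⅙)*(-1/406) = -1/2436 ≈ -0.00041051)
9 + M = 9 - 1/2436 = 21923/2436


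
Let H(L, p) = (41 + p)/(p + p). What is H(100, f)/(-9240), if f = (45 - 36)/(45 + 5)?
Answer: -2059/166320 ≈ -0.012380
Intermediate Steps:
f = 9/50 ≈ 0.18000
H(L, p) = (41 + p)/(2*p) (H(L, p) = (41 + p)/((2*p)) = (41 + p)*(1/(2*p)) = (41 + p)/(2*p))
H(100, f)/(-9240) = ((41 + 9/50)/(2*(9/50)))/(-9240) = ((½)*(50/9)*(2059/50))*(-1/9240) = (2059/18)*(-1/9240) = -2059/166320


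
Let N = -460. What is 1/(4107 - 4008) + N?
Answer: -45539/99 ≈ -459.99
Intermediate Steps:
1/(4107 - 4008) + N = 1/(4107 - 4008) - 460 = 1/99 - 460 = -45539/99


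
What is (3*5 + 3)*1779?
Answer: 32022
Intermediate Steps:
(3*5 + 3)*1779 = (15 + 3)*1779 = 18*1779 = 32022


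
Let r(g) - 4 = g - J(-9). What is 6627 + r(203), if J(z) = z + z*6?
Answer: 6897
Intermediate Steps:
J(z) = 7*z (J(z) = z + 6*z = 7*z)
r(g) = 67 + g (r(g) = 4 + (g - 7*(-9)) = 4 + (g - 1*(-63)) = 4 + (g + 63) = 4 + (63 + g) = 67 + g)
6627 + r(203) = 6627 + (67 + 203) = 6627 + 270 = 6897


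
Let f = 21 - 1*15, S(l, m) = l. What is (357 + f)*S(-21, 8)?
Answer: -7623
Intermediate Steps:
f = 6 (f = 21 - 15 = 6)
(357 + f)*S(-21, 8) = (357 + 6)*(-21) = 363*(-21) = -7623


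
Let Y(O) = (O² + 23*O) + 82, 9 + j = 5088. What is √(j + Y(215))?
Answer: 3*√6259 ≈ 237.34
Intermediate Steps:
j = 5079 (j = -9 + 5088 = 5079)
Y(O) = 82 + O² + 23*O
√(j + Y(215)) = √(5079 + (82 + 215² + 23*215)) = √(5079 + (82 + 46225 + 4945)) = √(5079 + 51252) = √56331 = 3*√6259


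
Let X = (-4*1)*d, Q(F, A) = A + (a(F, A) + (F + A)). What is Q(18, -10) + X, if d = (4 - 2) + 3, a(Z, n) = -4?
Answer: -26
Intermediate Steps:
d = 5 (d = 2 + 3 = 5)
Q(F, A) = -4 + F + 2*A (Q(F, A) = A + (-4 + (F + A)) = A + (-4 + (A + F)) = A + (-4 + A + F) = -4 + F + 2*A)
X = -20 (X = -4*1*5 = -4*5 = -20)
Q(18, -10) + X = (-4 + 18 + 2*(-10)) - 20 = (-4 + 18 - 20) - 20 = -6 - 20 = -26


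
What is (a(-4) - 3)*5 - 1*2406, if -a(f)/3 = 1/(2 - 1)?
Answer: -2436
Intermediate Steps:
a(f) = -3 (a(f) = -3/(2 - 1) = -3/1 = -3*1 = -3)
(a(-4) - 3)*5 - 1*2406 = (-3 - 3)*5 - 1*2406 = -6*5 - 2406 = -30 - 2406 = -2436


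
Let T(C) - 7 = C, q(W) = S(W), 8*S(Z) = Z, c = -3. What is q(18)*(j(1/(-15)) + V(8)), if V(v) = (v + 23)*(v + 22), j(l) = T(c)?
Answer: 4203/2 ≈ 2101.5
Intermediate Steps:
S(Z) = Z/8
q(W) = W/8
T(C) = 7 + C
j(l) = 4 (j(l) = 7 - 3 = 4)
V(v) = (22 + v)*(23 + v) (V(v) = (23 + v)*(22 + v) = (22 + v)*(23 + v))
q(18)*(j(1/(-15)) + V(8)) = ((⅛)*18)*(4 + (506 + 8² + 45*8)) = 9*(4 + (506 + 64 + 360))/4 = 9*(4 + 930)/4 = (9/4)*934 = 4203/2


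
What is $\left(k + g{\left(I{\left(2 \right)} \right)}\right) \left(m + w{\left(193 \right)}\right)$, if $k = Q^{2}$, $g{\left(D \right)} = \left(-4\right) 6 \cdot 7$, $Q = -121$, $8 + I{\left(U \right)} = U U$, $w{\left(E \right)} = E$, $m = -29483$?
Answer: $-423914170$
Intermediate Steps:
$I{\left(U \right)} = -8 + U^{2}$ ($I{\left(U \right)} = -8 + U U = -8 + U^{2}$)
$g{\left(D \right)} = -168$ ($g{\left(D \right)} = \left(-24\right) 7 = -168$)
$k = 14641$ ($k = \left(-121\right)^{2} = 14641$)
$\left(k + g{\left(I{\left(2 \right)} \right)}\right) \left(m + w{\left(193 \right)}\right) = \left(14641 - 168\right) \left(-29483 + 193\right) = 14473 \left(-29290\right) = -423914170$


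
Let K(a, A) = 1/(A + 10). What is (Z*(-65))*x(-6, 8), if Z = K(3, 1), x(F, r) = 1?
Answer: -65/11 ≈ -5.9091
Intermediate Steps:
K(a, A) = 1/(10 + A)
Z = 1/11 (Z = 1/(10 + 1) = 1/11 ≈ 0.090909)
(Z*(-65))*x(-6, 8) = ((1/11)*(-65))*1 = -65/11*1 = -65/11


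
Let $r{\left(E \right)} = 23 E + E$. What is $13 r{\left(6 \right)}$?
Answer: $1872$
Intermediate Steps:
$r{\left(E \right)} = 24 E$
$13 r{\left(6 \right)} = 13 \cdot 24 \cdot 6 = 13 \cdot 144 = 1872$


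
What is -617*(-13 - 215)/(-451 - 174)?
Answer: -140676/625 ≈ -225.08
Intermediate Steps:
-617*(-13 - 215)/(-451 - 174) = -617/((-625/(-228))) = -617/((-625*(-1/228))) = -617/625/228 = -617*228/625 = -140676/625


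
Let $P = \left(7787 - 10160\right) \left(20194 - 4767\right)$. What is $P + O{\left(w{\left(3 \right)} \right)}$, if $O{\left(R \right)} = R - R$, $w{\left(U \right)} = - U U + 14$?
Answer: $-36608271$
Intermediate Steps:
$w{\left(U \right)} = 14 - U^{2}$ ($w{\left(U \right)} = - U^{2} + 14 = 14 - U^{2}$)
$O{\left(R \right)} = 0$
$P = -36608271$ ($P = \left(-2373\right) 15427 = -36608271$)
$P + O{\left(w{\left(3 \right)} \right)} = -36608271 + 0 = -36608271$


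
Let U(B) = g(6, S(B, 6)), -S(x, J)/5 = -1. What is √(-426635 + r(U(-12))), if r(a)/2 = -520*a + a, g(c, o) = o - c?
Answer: I*√425597 ≈ 652.38*I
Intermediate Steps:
S(x, J) = 5 (S(x, J) = -5*(-1) = 5)
U(B) = -1 (U(B) = 5 - 1*6 = 5 - 6 = -1)
r(a) = -1038*a (r(a) = 2*(-520*a + a) = 2*(-519*a) = -1038*a)
√(-426635 + r(U(-12))) = √(-426635 - 1038*(-1)) = √(-426635 + 1038) = √(-425597) = I*√425597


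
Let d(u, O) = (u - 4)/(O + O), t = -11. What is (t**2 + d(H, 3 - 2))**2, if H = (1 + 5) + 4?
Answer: 15376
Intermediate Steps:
H = 10 (H = 6 + 4 = 10)
d(u, O) = (-4 + u)/(2*O) (d(u, O) = (-4 + u)/((2*O)) = (-4 + u)*(1/(2*O)) = (-4 + u)/(2*O))
(t**2 + d(H, 3 - 2))**2 = ((-11)**2 + (-4 + 10)/(2*(3 - 2)))**2 = (121 + (1/2)*6/1)**2 = (121 + (1/2)*1*6)**2 = (121 + 3)**2 = 124**2 = 15376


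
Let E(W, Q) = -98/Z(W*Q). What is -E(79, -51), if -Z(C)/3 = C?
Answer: 98/12087 ≈ 0.0081079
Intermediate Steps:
Z(C) = -3*C
E(W, Q) = 98/(3*Q*W) (E(W, Q) = -98*(-1/(3*Q*W)) = -(-98)/(3*Q*W) = 98/(3*Q*W))
-E(79, -51) = -98/(3*(-51)*79) = -98*(-1)/(3*51*79) = -1*(-98/12087) = 98/12087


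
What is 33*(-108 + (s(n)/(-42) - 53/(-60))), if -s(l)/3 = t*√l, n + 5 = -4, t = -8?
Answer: -70697/20 - 396*I/7 ≈ -3534.9 - 56.571*I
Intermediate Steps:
n = -9 (n = -5 - 4 = -9)
s(l) = 24*√l (s(l) = -(-24)*√l = 24*√l)
33*(-108 + (s(n)/(-42) - 53/(-60))) = 33*(-108 + ((24*√(-9))/(-42) - 53/(-60))) = 33*(-108 + ((24*(3*I))*(-1/42) - 53*(-1/60))) = 33*(-108 + ((72*I)*(-1/42) + 53/60)) = 33*(-108 + (-12*I/7 + 53/60)) = 33*(-108 + (53/60 - 12*I/7)) = 33*(-6427/60 - 12*I/7) = -70697/20 - 396*I/7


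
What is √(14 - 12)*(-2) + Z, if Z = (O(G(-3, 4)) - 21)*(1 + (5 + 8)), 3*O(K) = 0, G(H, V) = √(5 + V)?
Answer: -294 - 2*√2 ≈ -296.83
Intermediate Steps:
O(K) = 0 (O(K) = (⅓)*0 = 0)
Z = -294 (Z = (0 - 21)*(1 + (5 + 8)) = -21*(1 + 13) = -21*14 = -294)
√(14 - 12)*(-2) + Z = √(14 - 12)*(-2) - 294 = √2*(-2) - 294 = -2*√2 - 294 = -294 - 2*√2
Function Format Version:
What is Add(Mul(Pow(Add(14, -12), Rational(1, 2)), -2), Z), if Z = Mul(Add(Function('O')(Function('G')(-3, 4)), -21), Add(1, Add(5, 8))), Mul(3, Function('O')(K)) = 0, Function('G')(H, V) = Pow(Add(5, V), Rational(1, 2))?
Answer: Add(-294, Mul(-2, Pow(2, Rational(1, 2)))) ≈ -296.83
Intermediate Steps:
Function('O')(K) = 0 (Function('O')(K) = Mul(Rational(1, 3), 0) = 0)
Z = -294 (Z = Mul(Add(0, -21), Add(1, Add(5, 8))) = Mul(-21, Add(1, 13)) = Mul(-21, 14) = -294)
Add(Mul(Pow(Add(14, -12), Rational(1, 2)), -2), Z) = Add(Mul(Pow(Add(14, -12), Rational(1, 2)), -2), -294) = Add(Mul(Pow(2, Rational(1, 2)), -2), -294) = Add(Mul(-2, Pow(2, Rational(1, 2))), -294) = Add(-294, Mul(-2, Pow(2, Rational(1, 2))))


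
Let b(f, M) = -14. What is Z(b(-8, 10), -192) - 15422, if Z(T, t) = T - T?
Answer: -15422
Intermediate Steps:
Z(T, t) = 0
Z(b(-8, 10), -192) - 15422 = 0 - 15422 = -15422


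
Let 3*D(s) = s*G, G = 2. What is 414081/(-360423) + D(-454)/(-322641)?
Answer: -14832268877/12920804127 ≈ -1.1479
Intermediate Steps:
D(s) = 2*s/3 (D(s) = (s*2)/3 = (2*s)/3 = 2*s/3)
414081/(-360423) + D(-454)/(-322641) = 414081/(-360423) + ((⅔)*(-454))/(-322641) = 414081*(-1/360423) - 908/3*(-1/322641) = -46009/40047 + 908/967923 = -14832268877/12920804127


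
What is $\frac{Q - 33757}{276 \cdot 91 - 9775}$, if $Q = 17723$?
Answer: $- \frac{16034}{15341} \approx -1.0452$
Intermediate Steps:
$\frac{Q - 33757}{276 \cdot 91 - 9775} = \frac{17723 - 33757}{276 \cdot 91 - 9775} = - \frac{16034}{25116 - 9775} = - \frac{16034}{15341}$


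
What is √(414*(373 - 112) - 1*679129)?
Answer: 5*I*√22843 ≈ 755.7*I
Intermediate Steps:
√(414*(373 - 112) - 1*679129) = √(414*261 - 679129) = √(108054 - 679129) = √(-571075) = 5*I*√22843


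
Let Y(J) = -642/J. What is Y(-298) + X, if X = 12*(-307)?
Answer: -548595/149 ≈ -3681.8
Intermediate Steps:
X = -3684
Y(-298) + X = -642/(-298) - 3684 = -642*(-1/298) - 3684 = 321/149 - 3684 = -548595/149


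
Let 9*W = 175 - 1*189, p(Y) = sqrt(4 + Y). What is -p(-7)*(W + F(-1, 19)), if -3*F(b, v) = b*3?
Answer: 5*I*sqrt(3)/9 ≈ 0.96225*I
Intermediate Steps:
W = -14/9 (W = (175 - 1*189)/9 = (175 - 189)/9 = (1/9)*(-14) = -14/9 ≈ -1.5556)
F(b, v) = -b (F(b, v) = -b*3/3 = -b)
-p(-7)*(W + F(-1, 19)) = -sqrt(4 - 7)*(-14/9 - 1*(-1)) = -sqrt(-3)*(-14/9 + 1) = -I*sqrt(3)*(-5)/9 = -(-5)*I*sqrt(3)/9 = 5*I*sqrt(3)/9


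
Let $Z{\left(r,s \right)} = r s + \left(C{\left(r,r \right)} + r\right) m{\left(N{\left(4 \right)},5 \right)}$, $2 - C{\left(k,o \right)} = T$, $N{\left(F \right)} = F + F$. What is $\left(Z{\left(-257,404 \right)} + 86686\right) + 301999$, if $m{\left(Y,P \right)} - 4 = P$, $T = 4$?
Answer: $282526$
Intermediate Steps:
$N{\left(F \right)} = 2 F$
$C{\left(k,o \right)} = -2$ ($C{\left(k,o \right)} = 2 - 4 = -2$)
$m{\left(Y,P \right)} = 4 + P$
$Z{\left(r,s \right)} = -18 + 9 r + r s$ ($Z{\left(r,s \right)} = r s + \left(-2 + r\right) \left(4 + 5\right) = r s + \left(-2 + r\right) 9 = r s + \left(-18 + 9 r\right) = -18 + 9 r + r s$)
$\left(Z{\left(-257,404 \right)} + 86686\right) + 301999 = \left(\left(-18 + 9 \left(-257\right) - 103828\right) + 86686\right) + 301999 = \left(\left(-18 - 2313 - 103828\right) + 86686\right) + 301999 = \left(-106159 + 86686\right) + 301999 = -19473 + 301999 = 282526$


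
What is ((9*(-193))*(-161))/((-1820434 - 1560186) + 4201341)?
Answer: 279657/820721 ≈ 0.34075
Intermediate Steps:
((9*(-193))*(-161))/((-1820434 - 1560186) + 4201341) = (-1737*(-161))/(-3380620 + 4201341) = 279657/820721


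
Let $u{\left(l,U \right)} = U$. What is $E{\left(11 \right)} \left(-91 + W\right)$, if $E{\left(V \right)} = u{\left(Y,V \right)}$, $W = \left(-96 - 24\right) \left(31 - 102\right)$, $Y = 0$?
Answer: $92719$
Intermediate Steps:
$W = 8520$ ($W = \left(-120\right) \left(-71\right) = 8520$)
$E{\left(V \right)} = V$
$E{\left(11 \right)} \left(-91 + W\right) = 11 \left(-91 + 8520\right) = 11 \cdot 8429 = 92719$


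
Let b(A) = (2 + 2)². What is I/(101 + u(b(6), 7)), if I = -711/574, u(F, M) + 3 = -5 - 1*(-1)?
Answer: -711/53956 ≈ -0.013177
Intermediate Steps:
b(A) = 16 (b(A) = 4² = 16)
u(F, M) = -7 (u(F, M) = -3 + (-5 - 1*(-1)) = -3 + (-5 + 1) = -3 - 4 = -7)
I = -711/574 (I = -711*1/574 = -711/574 ≈ -1.2387)
I/(101 + u(b(6), 7)) = -711/(574*(101 - 7)) = -711/574/94 = -711/574*1/94 = -711/53956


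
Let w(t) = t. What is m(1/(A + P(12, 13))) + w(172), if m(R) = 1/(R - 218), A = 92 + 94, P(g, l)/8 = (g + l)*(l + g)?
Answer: 194448898/1130547 ≈ 172.00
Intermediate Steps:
P(g, l) = 8*(g + l)² (P(g, l) = 8*((g + l)*(l + g)) = 8*((g + l)*(g + l)) = 8*(g + l)²)
A = 186
m(R) = 1/(-218 + R)
m(1/(A + P(12, 13))) + w(172) = 1/(-218 + 1/(186 + 8*(12 + 13)²)) + 172 = 1/(-218 + 1/(186 + 8*25²)) + 172 = 1/(-218 + 1/(186 + 8*625)) + 172 = 1/(-218 + 1/(186 + 5000)) + 172 = 1/(-218 + 1/5186) + 172 = 1/(-1130547/5186) + 172 = -5186/1130547 + 172 = 194448898/1130547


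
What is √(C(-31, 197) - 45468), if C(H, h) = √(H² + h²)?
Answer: √(-45468 + √39770) ≈ 212.76*I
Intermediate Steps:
√(C(-31, 197) - 45468) = √(√((-31)² + 197²) - 45468) = √(√(961 + 38809) - 45468) = √(√39770 - 45468) = √(-45468 + √39770)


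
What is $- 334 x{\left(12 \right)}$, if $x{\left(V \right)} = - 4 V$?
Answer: $16032$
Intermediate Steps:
$- 334 x{\left(12 \right)} = - 334 \left(\left(-4\right) 12\right) = \left(-334\right) \left(-48\right) = 16032$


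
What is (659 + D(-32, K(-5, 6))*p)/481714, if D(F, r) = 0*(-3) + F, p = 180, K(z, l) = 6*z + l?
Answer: -5101/481714 ≈ -0.010589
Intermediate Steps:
K(z, l) = l + 6*z
D(F, r) = F (D(F, r) = 0 + F = F)
(659 + D(-32, K(-5, 6))*p)/481714 = (659 - 32*180)/481714 = (659 - 5760)*(1/481714) = -5101*1/481714 = -5101/481714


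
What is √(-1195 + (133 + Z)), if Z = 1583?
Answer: √521 ≈ 22.825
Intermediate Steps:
√(-1195 + (133 + Z)) = √(-1195 + (133 + 1583)) = √(-1195 + 1716) = √521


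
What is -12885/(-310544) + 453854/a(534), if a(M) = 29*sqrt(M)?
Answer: 12885/310544 + 226927*sqrt(534)/7743 ≈ 677.29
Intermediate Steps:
-12885/(-310544) + 453854/a(534) = -12885/(-310544) + 453854/((29*sqrt(534))) = -12885*(-1/310544) + 453854*(sqrt(534)/15486) = 12885/310544 + 226927*sqrt(534)/7743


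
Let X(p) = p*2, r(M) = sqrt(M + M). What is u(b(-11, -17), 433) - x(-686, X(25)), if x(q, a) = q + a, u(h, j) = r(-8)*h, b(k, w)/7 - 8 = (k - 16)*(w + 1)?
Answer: 636 + 12320*I ≈ 636.0 + 12320.0*I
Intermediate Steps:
b(k, w) = 56 + 7*(1 + w)*(-16 + k) (b(k, w) = 56 + 7*((k - 16)*(w + 1)) = 56 + 7*((-16 + k)*(1 + w)) = 56 + 7*((1 + w)*(-16 + k)) = 56 + 7*(1 + w)*(-16 + k))
r(M) = sqrt(2)*sqrt(M) (r(M) = sqrt(2*M) = sqrt(2)*sqrt(M))
X(p) = 2*p
u(h, j) = 4*I*h (u(h, j) = (sqrt(2)*sqrt(-8))*h = (sqrt(2)*(2*I*sqrt(2)))*h = (4*I)*h = 4*I*h)
x(q, a) = a + q
u(b(-11, -17), 433) - x(-686, X(25)) = 4*I*(-56 - 112*(-17) + 7*(-11) + 7*(-11)*(-17)) - (2*25 - 686) = 4*I*(-56 + 1904 - 77 + 1309) - (50 - 686) = 4*I*3080 - 1*(-636) = 12320*I + 636 = 636 + 12320*I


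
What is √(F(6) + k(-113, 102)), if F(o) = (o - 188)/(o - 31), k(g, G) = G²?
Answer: √260282/5 ≈ 102.04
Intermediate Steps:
F(o) = (-188 + o)/(-31 + o)
√(F(6) + k(-113, 102)) = √((-188 + 6)/(-31 + 6) + 102²) = √(-182/(-25) + 10404) = √(-1/25*(-182) + 10404) = √(182/25 + 10404) = √(260282/25) = √260282/5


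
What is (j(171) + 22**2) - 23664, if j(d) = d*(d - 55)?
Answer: -3344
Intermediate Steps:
j(d) = d*(-55 + d)
(j(171) + 22**2) - 23664 = (171*(-55 + 171) + 22**2) - 23664 = (171*116 + 484) - 23664 = (19836 + 484) - 23664 = 20320 - 23664 = -3344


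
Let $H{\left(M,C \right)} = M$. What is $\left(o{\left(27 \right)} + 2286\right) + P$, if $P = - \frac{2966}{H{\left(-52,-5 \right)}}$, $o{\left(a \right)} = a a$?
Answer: $\frac{79873}{26} \approx 3072.0$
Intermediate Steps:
$o{\left(a \right)} = a^{2}$
$P = \frac{1483}{26}$ ($P = - \frac{2966}{-52} = \left(-2966\right) \left(- \frac{1}{52}\right) = \frac{1483}{26} \approx 57.038$)
$\left(o{\left(27 \right)} + 2286\right) + P = \left(27^{2} + 2286\right) + \frac{1483}{26} = \left(729 + 2286\right) + \frac{1483}{26} = 3015 + \frac{1483}{26} = \frac{79873}{26}$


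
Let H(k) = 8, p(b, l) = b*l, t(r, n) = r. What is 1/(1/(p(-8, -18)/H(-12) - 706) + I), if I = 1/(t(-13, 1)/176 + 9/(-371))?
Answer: -102512/1044885 ≈ -0.098108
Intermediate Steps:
I = -65296/6407 (I = 1/(-13/176 + 9/(-371)) = 1/(-13*1/176 + 9*(-1/371)) = 1/(-13/176 - 9/371) = 1/(-6407/65296) = -65296/6407 ≈ -10.191)
1/(1/(p(-8, -18)/H(-12) - 706) + I) = 1/(1/(-8*(-18)/8 - 706) - 65296/6407) = 1/(1/(144*(⅛) - 706) - 65296/6407) = 1/(1/(18 - 706) - 65296/6407) = 1/(1/(-688) - 65296/6407) = 1/(-1/688 - 65296/6407) = 1/(-1044885/102512) = -102512/1044885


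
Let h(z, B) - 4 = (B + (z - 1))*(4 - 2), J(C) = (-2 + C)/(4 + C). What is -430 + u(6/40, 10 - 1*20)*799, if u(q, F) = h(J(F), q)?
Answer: 46037/10 ≈ 4603.7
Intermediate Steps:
J(C) = (-2 + C)/(4 + C)
h(z, B) = 2 + 2*B + 2*z (h(z, B) = 4 + (B + (z - 1))*(4 - 2) = 4 + (B + (-1 + z))*2 = 4 + (-1 + B + z)*2 = 4 + (-2 + 2*B + 2*z) = 2 + 2*B + 2*z)
u(q, F) = 2 + 2*q + 2*(-2 + F)/(4 + F) (u(q, F) = 2 + 2*q + 2*((-2 + F)/(4 + F)) = 2 + 2*q + 2*(-2 + F)/(4 + F))
-430 + u(6/40, 10 - 1*20)*799 = -430 + (2*(-2 + (10 - 1*20) + (1 + 6/40)*(4 + (10 - 1*20)))/(4 + (10 - 1*20)))*799 = -430 + (2*(-2 + (10 - 20) + (1 + 6*(1/40))*(4 + (10 - 20)))/(4 + (10 - 20)))*799 = -430 + (2*(-2 - 10 + (1 + 3/20)*(4 - 10))/(4 - 10))*799 = -430 + (2*(-2 - 10 + (23/20)*(-6))/(-6))*799 = -430 + (2*(-1/6)*(-2 - 10 - 69/10))*799 = -430 + (2*(-1/6)*(-189/10))*799 = -430 + (63/10)*799 = -430 + 50337/10 = 46037/10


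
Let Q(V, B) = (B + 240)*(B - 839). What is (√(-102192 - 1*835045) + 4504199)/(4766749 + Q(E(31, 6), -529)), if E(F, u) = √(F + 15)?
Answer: 643457/737443 + I*√937237/5162101 ≈ 0.87255 + 0.00018754*I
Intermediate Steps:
E(F, u) = √(15 + F)
Q(V, B) = (-839 + B)*(240 + B) (Q(V, B) = (240 + B)*(-839 + B) = (-839 + B)*(240 + B))
(√(-102192 - 1*835045) + 4504199)/(4766749 + Q(E(31, 6), -529)) = (√(-102192 - 1*835045) + 4504199)/(4766749 + (-201360 + (-529)² - 599*(-529))) = (√(-102192 - 835045) + 4504199)/(4766749 + (-201360 + 279841 + 316871)) = (√(-937237) + 4504199)/(4766749 + 395352) = (I*√937237 + 4504199)/5162101 = (4504199 + I*√937237)*(1/5162101) = 643457/737443 + I*√937237/5162101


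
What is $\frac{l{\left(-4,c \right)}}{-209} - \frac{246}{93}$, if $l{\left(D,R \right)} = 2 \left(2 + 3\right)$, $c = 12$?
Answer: $- \frac{17448}{6479} \approx -2.693$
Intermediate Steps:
$l{\left(D,R \right)} = 10$ ($l{\left(D,R \right)} = 2 \cdot 5 = 10$)
$\frac{l{\left(-4,c \right)}}{-209} - \frac{246}{93} = \frac{10}{-209} - \frac{246}{93} = 10 \left(- \frac{1}{209}\right) - \frac{82}{31} = - \frac{10}{209} - \frac{82}{31} = - \frac{17448}{6479}$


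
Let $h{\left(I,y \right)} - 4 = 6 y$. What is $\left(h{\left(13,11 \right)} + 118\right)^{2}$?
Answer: $35344$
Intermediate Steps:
$h{\left(I,y \right)} = 4 + 6 y$
$\left(h{\left(13,11 \right)} + 118\right)^{2} = \left(\left(4 + 6 \cdot 11\right) + 118\right)^{2} = \left(\left(4 + 66\right) + 118\right)^{2} = \left(70 + 118\right)^{2} = 188^{2} = 35344$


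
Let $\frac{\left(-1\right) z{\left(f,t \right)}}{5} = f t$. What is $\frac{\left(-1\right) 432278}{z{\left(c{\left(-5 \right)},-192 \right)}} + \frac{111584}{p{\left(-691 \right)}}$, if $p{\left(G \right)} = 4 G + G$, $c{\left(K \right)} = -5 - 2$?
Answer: $\frac{10623943}{331680} \approx 32.031$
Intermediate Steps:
$c{\left(K \right)} = -7$
$p{\left(G \right)} = 5 G$
$z{\left(f,t \right)} = - 5 f t$
$\frac{\left(-1\right) 432278}{z{\left(c{\left(-5 \right)},-192 \right)}} + \frac{111584}{p{\left(-691 \right)}} = \frac{\left(-1\right) 432278}{\left(-5\right) \left(-7\right) \left(-192\right)} + \frac{111584}{5 \left(-691\right)} = - \frac{432278}{-6720} + \frac{111584}{-3455} = \left(-432278\right) \left(- \frac{1}{6720}\right) + 111584 \left(- \frac{1}{3455}\right) = \frac{30877}{480} - \frac{111584}{3455} = \frac{10623943}{331680}$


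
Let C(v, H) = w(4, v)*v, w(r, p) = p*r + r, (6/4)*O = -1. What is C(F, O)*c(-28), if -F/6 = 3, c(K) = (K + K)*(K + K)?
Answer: 3838464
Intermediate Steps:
O = -⅔ (O = (⅔)*(-1) = -⅔ ≈ -0.66667)
c(K) = 4*K² (c(K) = (2*K)*(2*K) = 4*K²)
F = -18 (F = -6*3 = -18)
w(r, p) = r + p*r
C(v, H) = v*(4 + 4*v) (C(v, H) = (4*(1 + v))*v = (4 + 4*v)*v = v*(4 + 4*v))
C(F, O)*c(-28) = (4*(-18)*(1 - 18))*(4*(-28)²) = (4*(-18)*(-17))*(4*784) = 1224*3136 = 3838464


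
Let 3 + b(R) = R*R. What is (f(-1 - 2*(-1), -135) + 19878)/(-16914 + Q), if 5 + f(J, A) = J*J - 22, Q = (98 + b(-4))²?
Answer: -19852/4593 ≈ -4.3222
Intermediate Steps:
b(R) = -3 + R² (b(R) = -3 + R*R = -3 + R²)
Q = 12321 (Q = (98 + (-3 + (-4)²))² = (98 + (-3 + 16))² = (98 + 13)² = 111² = 12321)
f(J, A) = -27 + J² (f(J, A) = -5 + (J*J - 22) = -5 + (J² - 22) = -5 + (-22 + J²) = -27 + J²)
(f(-1 - 2*(-1), -135) + 19878)/(-16914 + Q) = ((-27 + (-1 - 2*(-1))²) + 19878)/(-16914 + 12321) = ((-27 + (-1 + 2)²) + 19878)/(-4593) = ((-27 + 1²) + 19878)*(-1/4593) = ((-27 + 1) + 19878)*(-1/4593) = (-26 + 19878)*(-1/4593) = 19852*(-1/4593) = -19852/4593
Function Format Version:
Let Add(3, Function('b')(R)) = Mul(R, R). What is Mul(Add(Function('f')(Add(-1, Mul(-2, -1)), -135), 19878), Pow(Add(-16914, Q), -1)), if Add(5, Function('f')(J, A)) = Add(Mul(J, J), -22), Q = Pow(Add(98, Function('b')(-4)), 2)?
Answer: Rational(-19852, 4593) ≈ -4.3222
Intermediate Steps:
Function('b')(R) = Add(-3, Pow(R, 2)) (Function('b')(R) = Add(-3, Mul(R, R)) = Add(-3, Pow(R, 2)))
Q = 12321 (Q = Pow(Add(98, Add(-3, Pow(-4, 2))), 2) = Pow(Add(98, Add(-3, 16)), 2) = Pow(Add(98, 13), 2) = Pow(111, 2) = 12321)
Function('f')(J, A) = Add(-27, Pow(J, 2)) (Function('f')(J, A) = Add(-5, Add(Mul(J, J), -22)) = Add(-5, Add(Pow(J, 2), -22)) = Add(-5, Add(-22, Pow(J, 2))) = Add(-27, Pow(J, 2)))
Mul(Add(Function('f')(Add(-1, Mul(-2, -1)), -135), 19878), Pow(Add(-16914, Q), -1)) = Mul(Add(Add(-27, Pow(Add(-1, Mul(-2, -1)), 2)), 19878), Pow(Add(-16914, 12321), -1)) = Mul(Add(Add(-27, Pow(Add(-1, 2), 2)), 19878), Pow(-4593, -1)) = Mul(Add(Add(-27, Pow(1, 2)), 19878), Rational(-1, 4593)) = Mul(Add(Add(-27, 1), 19878), Rational(-1, 4593)) = Mul(Add(-26, 19878), Rational(-1, 4593)) = Mul(19852, Rational(-1, 4593)) = Rational(-19852, 4593)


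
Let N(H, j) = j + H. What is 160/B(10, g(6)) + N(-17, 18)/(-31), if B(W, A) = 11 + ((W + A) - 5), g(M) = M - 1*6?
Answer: 309/31 ≈ 9.9677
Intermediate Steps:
g(M) = -6 + M (g(M) = M - 6 = -6 + M)
N(H, j) = H + j
B(W, A) = 6 + A + W (B(W, A) = 11 + ((A + W) - 5) = 11 + (-5 + A + W) = 6 + A + W)
160/B(10, g(6)) + N(-17, 18)/(-31) = 160/(6 + (-6 + 6) + 10) + (-17 + 18)/(-31) = 160/(6 + 0 + 10) + 1*(-1/31) = 160/16 - 1/31 = 160*(1/16) - 1/31 = 10 - 1/31 = 309/31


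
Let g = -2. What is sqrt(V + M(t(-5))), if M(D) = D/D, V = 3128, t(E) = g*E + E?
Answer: sqrt(3129) ≈ 55.937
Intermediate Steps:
t(E) = -E (t(E) = -2*E + E = -E)
M(D) = 1
sqrt(V + M(t(-5))) = sqrt(3128 + 1) = sqrt(3129)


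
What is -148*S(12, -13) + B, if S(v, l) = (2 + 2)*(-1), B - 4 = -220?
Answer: 376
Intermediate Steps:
B = -216 (B = 4 - 220 = -216)
S(v, l) = -4 (S(v, l) = 4*(-1) = -4)
-148*S(12, -13) + B = -148*(-4) - 216 = 592 - 216 = 376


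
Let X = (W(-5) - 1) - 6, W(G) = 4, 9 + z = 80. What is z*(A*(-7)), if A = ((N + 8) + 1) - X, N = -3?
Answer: -4473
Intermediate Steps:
z = 71 (z = -9 + 80 = 71)
X = -3 (X = (4 - 1) - 6 = 3 - 6 = -3)
A = 9 (A = ((-3 + 8) + 1) - 1*(-3) = (5 + 1) + 3 = 6 + 3 = 9)
z*(A*(-7)) = 71*(9*(-7)) = 71*(-63) = -4473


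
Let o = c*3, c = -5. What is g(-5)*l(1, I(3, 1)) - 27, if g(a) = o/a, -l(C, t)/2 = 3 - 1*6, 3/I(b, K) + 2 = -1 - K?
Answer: -9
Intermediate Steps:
I(b, K) = 3/(-3 - K) (I(b, K) = 3/(-2 + (-1 - K)) = 3/(-3 - K))
l(C, t) = 6 (l(C, t) = -2*(3 - 1*6) = -2*(3 - 6) = -2*(-3) = 6)
o = -15 (o = -5*3 = -15)
g(a) = -15/a
g(-5)*l(1, I(3, 1)) - 27 = -15/(-5)*6 - 27 = -15*(-1/5)*6 - 27 = 3*6 - 27 = 18 - 27 = -9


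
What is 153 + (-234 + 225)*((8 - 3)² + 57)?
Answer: -585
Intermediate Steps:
153 + (-234 + 225)*((8 - 3)² + 57) = 153 - 9*(5² + 57) = 153 - 9*(25 + 57) = 153 - 9*82 = 153 - 738 = -585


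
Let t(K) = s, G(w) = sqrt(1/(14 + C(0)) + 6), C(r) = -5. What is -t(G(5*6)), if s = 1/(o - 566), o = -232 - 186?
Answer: 1/984 ≈ 0.0010163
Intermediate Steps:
o = -418
G(w) = sqrt(55)/3 (G(w) = sqrt(1/(14 - 5) + 6) = sqrt(1/9 + 6) = sqrt(55/9) = sqrt(55)/3)
s = -1/984 (s = 1/(-418 - 566) = 1/(-984) = -1/984 ≈ -0.0010163)
t(K) = -1/984
-t(G(5*6)) = -1*(-1/984) = 1/984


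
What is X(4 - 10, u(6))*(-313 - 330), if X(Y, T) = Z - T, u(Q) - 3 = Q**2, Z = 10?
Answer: 18647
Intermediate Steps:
u(Q) = 3 + Q**2
X(Y, T) = 10 - T
X(4 - 10, u(6))*(-313 - 330) = (10 - (3 + 6**2))*(-313 - 330) = (10 - (3 + 36))*(-643) = (10 - 1*39)*(-643) = (10 - 39)*(-643) = -29*(-643) = 18647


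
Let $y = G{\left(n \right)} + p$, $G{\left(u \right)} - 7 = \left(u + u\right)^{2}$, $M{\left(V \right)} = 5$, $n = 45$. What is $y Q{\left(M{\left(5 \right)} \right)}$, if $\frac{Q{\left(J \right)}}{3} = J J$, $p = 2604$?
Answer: $803325$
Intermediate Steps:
$Q{\left(J \right)} = 3 J^{2}$ ($Q{\left(J \right)} = 3 J J = 3 J^{2}$)
$G{\left(u \right)} = 7 + 4 u^{2}$ ($G{\left(u \right)} = 7 + \left(u + u\right)^{2} = 7 + \left(2 u\right)^{2} = 7 + 4 u^{2}$)
$y = 10711$ ($y = \left(7 + 4 \cdot 45^{2}\right) + 2604 = \left(7 + 4 \cdot 2025\right) + 2604 = \left(7 + 8100\right) + 2604 = 8107 + 2604 = 10711$)
$y Q{\left(M{\left(5 \right)} \right)} = 10711 \cdot 3 \cdot 5^{2} = 10711 \cdot 3 \cdot 25 = 10711 \cdot 75 = 803325$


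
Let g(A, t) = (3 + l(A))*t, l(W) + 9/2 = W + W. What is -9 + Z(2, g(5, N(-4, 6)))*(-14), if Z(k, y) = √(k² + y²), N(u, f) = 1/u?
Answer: -9 - 7*√545/4 ≈ -49.854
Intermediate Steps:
l(W) = -9/2 + 2*W (l(W) = -9/2 + (W + W) = -9/2 + 2*W)
N(u, f) = 1/u
g(A, t) = t*(-3/2 + 2*A) (g(A, t) = (3 + (-9/2 + 2*A))*t = (-3/2 + 2*A)*t = t*(-3/2 + 2*A))
-9 + Z(2, g(5, N(-4, 6)))*(-14) = -9 + √(2² + ((½)*(-3 + 4*5)/(-4))²)*(-14) = -9 + √(4 + ((½)*(-¼)*(-3 + 20))²)*(-14) = -9 + √(4 + ((½)*(-¼)*17)²)*(-14) = -9 + √(4 + (-17/8)²)*(-14) = -9 + √(4 + 289/64)*(-14) = -9 + √(545/64)*(-14) = -9 + (√545/8)*(-14) = -9 - 7*√545/4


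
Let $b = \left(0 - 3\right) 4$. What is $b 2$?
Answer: $-24$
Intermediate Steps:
$b = -12$ ($b = \left(-3\right) 4 = -12$)
$b 2 = \left(-12\right) 2 = -24$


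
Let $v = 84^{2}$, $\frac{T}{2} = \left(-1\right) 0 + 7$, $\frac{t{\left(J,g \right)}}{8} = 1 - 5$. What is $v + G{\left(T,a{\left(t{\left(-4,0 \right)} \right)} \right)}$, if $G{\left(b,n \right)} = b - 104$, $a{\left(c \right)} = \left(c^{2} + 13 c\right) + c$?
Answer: $6966$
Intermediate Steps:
$t{\left(J,g \right)} = -32$ ($t{\left(J,g \right)} = 8 \left(1 - 5\right) = 8 \left(-4\right) = -32$)
$a{\left(c \right)} = c^{2} + 14 c$
$T = 14$ ($T = 2 \left(\left(-1\right) 0 + 7\right) = 2 \left(0 + 7\right) = 2 \cdot 7 = 14$)
$v = 7056$
$G{\left(b,n \right)} = -104 + b$ ($G{\left(b,n \right)} = b - 104 = -104 + b$)
$v + G{\left(T,a{\left(t{\left(-4,0 \right)} \right)} \right)} = 7056 + \left(-104 + 14\right) = 7056 - 90 = 6966$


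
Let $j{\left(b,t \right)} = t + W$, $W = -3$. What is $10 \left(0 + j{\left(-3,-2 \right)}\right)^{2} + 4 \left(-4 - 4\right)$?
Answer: $218$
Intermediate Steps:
$j{\left(b,t \right)} = -3 + t$ ($j{\left(b,t \right)} = t - 3 = -3 + t$)
$10 \left(0 + j{\left(-3,-2 \right)}\right)^{2} + 4 \left(-4 - 4\right) = 10 \left(0 - 5\right)^{2} + 4 \left(-4 - 4\right) = 10 \left(0 - 5\right)^{2} + 4 \left(-8\right) = 10 \left(-5\right)^{2} - 32 = 10 \cdot 25 - 32 = 250 - 32 = 218$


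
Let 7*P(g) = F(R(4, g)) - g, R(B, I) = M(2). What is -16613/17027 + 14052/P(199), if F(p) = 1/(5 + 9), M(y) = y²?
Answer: -23494080797/47420195 ≈ -495.44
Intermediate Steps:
R(B, I) = 4 (R(B, I) = 2² = 4)
F(p) = 1/14
P(g) = 1/98 - g/7 (P(g) = (1/14 - g)/7 = 1/98 - g/7)
-16613/17027 + 14052/P(199) = -16613/17027 + 14052/(1/98 - ⅐*199) = -16613*1/17027 + 14052/(1/98 - 199/7) = -16613/17027 + 14052/(-2785/98) = -16613/17027 + 14052*(-98/2785) = -16613/17027 - 1377096/2785 = -23494080797/47420195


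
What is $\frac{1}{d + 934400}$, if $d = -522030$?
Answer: $\frac{1}{412370} \approx 2.425 \cdot 10^{-6}$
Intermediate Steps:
$\frac{1}{d + 934400} = \frac{1}{-522030 + 934400} = \frac{1}{412370}$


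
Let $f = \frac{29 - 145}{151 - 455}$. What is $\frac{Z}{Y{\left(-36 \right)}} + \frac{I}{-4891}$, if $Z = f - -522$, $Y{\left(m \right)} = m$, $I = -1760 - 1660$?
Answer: $- \frac{184820471}{13381776} \approx -13.811$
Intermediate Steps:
$f = \frac{29}{76}$ ($f = - \frac{116}{-304} = \left(-116\right) \left(- \frac{1}{304}\right) = \frac{29}{76} \approx 0.38158$)
$I = -3420$ ($I = -1760 - 1660 = -3420$)
$Z = \frac{39701}{76}$ ($Z = \frac{29}{76} - -522 = \frac{29}{76} + 522 = \frac{39701}{76} \approx 522.38$)
$\frac{Z}{Y{\left(-36 \right)}} + \frac{I}{-4891} = \frac{39701}{76 \left(-36\right)} - \frac{3420}{-4891} = \frac{39701}{76} \left(- \frac{1}{36}\right) - - \frac{3420}{4891} = - \frac{39701}{2736} + \frac{3420}{4891} = - \frac{184820471}{13381776}$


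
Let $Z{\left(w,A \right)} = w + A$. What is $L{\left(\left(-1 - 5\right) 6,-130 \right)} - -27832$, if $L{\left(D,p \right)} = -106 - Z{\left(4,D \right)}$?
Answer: $27758$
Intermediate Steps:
$Z{\left(w,A \right)} = A + w$
$L{\left(D,p \right)} = -110 - D$ ($L{\left(D,p \right)} = -106 - \left(D + 4\right) = -106 - \left(4 + D\right) = -110 - D$)
$L{\left(\left(-1 - 5\right) 6,-130 \right)} - -27832 = \left(-110 - \left(-1 - 5\right) 6\right) - -27832 = \left(-110 - \left(-6\right) 6\right) + 27832 = \left(-110 - -36\right) + 27832 = \left(-110 + 36\right) + 27832 = -74 + 27832 = 27758$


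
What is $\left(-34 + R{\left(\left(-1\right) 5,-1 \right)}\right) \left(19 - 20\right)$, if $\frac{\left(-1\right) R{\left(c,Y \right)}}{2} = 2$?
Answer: $38$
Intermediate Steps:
$R{\left(c,Y \right)} = -4$ ($R{\left(c,Y \right)} = \left(-2\right) 2 = -4$)
$\left(-34 + R{\left(\left(-1\right) 5,-1 \right)}\right) \left(19 - 20\right) = \left(-34 - 4\right) \left(19 - 20\right) = - 38 \left(19 - 20\right) = \left(-38\right) \left(-1\right) = 38$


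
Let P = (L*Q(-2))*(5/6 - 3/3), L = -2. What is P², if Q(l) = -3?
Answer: 1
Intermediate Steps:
P = -1 (P = (-2*(-3))*(5/6 - 3/3) = 6*(5*(⅙) - 3*⅓) = 6*(⅚ - 1) = 6*(-⅙) = -1)
P² = (-1)² = 1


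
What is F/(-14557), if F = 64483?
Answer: -64483/14557 ≈ -4.4297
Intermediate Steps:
F/(-14557) = 64483/(-14557) = 64483*(-1/14557) = -64483/14557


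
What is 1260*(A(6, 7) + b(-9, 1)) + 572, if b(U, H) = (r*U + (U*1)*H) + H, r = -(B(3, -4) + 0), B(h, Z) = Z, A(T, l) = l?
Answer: -46048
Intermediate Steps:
r = 4 (r = -(-4 + 0) = -1*(-4) = 4)
b(U, H) = H + 4*U + H*U (b(U, H) = (4*U + (U*1)*H) + H = (4*U + U*H) + H = (4*U + H*U) + H = H + 4*U + H*U)
1260*(A(6, 7) + b(-9, 1)) + 572 = 1260*(7 + (1 + 4*(-9) + 1*(-9))) + 572 = 1260*(7 + (1 - 36 - 9)) + 572 = 1260*(7 - 44) + 572 = 1260*(-37) + 572 = -46620 + 572 = -46048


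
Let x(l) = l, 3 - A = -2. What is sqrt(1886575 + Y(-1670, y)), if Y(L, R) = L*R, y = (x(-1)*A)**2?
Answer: 5*sqrt(73793) ≈ 1358.2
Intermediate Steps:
A = 5 (A = 3 - 1*(-2) = 3 + 2 = 5)
y = 25 (y = (-1*5)**2 = (-5)**2 = 25)
sqrt(1886575 + Y(-1670, y)) = sqrt(1886575 - 1670*25) = sqrt(1886575 - 41750) = sqrt(1844825) = 5*sqrt(73793)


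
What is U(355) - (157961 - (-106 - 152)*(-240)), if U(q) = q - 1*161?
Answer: -95847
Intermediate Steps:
U(q) = -161 + q (U(q) = q - 161 = -161 + q)
U(355) - (157961 - (-106 - 152)*(-240)) = (-161 + 355) - (157961 - (-106 - 152)*(-240)) = 194 - (157961 - (-258)*(-240)) = 194 - (157961 - 1*61920) = 194 - (157961 - 61920) = 194 - 1*96041 = 194 - 96041 = -95847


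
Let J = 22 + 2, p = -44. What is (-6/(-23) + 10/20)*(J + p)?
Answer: -350/23 ≈ -15.217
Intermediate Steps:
J = 24
(-6/(-23) + 10/20)*(J + p) = (-6/(-23) + 10/20)*(24 - 44) = (-6*(-1/23) + 10*(1/20))*(-20) = (6/23 + ½)*(-20) = (35/46)*(-20) = -350/23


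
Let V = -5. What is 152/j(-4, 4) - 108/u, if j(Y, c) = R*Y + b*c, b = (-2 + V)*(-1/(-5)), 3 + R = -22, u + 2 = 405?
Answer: 31913/23777 ≈ 1.3422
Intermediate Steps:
u = 403 (u = -2 + 405 = 403)
R = -25 (R = -3 - 22 = -25)
b = -7/5 (b = (-2 - 5)*(-1/(-5)) = -(-7)*(-1)/5 = -7*⅕ = -7/5 ≈ -1.4000)
j(Y, c) = -25*Y - 7*c/5
152/j(-4, 4) - 108/u = 152/(-25*(-4) - 7/5*4) - 108/403 = 152/(100 - 28/5) - 108*1/403 = 152/(472/5) - 108/403 = 152*(5/472) - 108/403 = 95/59 - 108/403 = 31913/23777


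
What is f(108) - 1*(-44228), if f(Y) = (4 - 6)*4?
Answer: 44220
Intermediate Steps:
f(Y) = -8 (f(Y) = -2*4 = -8)
f(108) - 1*(-44228) = -8 - 1*(-44228) = -8 + 44228 = 44220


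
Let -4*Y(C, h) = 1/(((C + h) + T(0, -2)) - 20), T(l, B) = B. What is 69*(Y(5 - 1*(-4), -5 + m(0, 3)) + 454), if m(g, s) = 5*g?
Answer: 751847/24 ≈ 31327.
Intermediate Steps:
Y(C, h) = -1/(4*(-22 + C + h)) (Y(C, h) = -1/(4*(((C + h) - 2) - 20)) = -1/(4*((-2 + C + h) - 20)) = -1/(4*(-22 + C + h)))
69*(Y(5 - 1*(-4), -5 + m(0, 3)) + 454) = 69*(-1/(-88 + 4*(5 - 1*(-4)) + 4*(-5 + 5*0)) + 454) = 69*(-1/(-88 + 4*(5 + 4) + 4*(-5 + 0)) + 454) = 69*(-1/(-88 + 4*9 + 4*(-5)) + 454) = 69*(-1/(-88 + 36 - 20) + 454) = 69*(-1/(-72) + 454) = 69*(-1*(-1/72) + 454) = 69*(1/72 + 454) = 69*(32689/72) = 751847/24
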